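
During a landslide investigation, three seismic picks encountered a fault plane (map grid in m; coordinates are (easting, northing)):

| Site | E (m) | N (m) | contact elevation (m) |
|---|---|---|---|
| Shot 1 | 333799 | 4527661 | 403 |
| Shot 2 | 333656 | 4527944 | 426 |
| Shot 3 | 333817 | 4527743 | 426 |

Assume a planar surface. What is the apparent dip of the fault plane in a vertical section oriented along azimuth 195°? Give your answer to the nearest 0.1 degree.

Let the plane be z = a·E + b·N + c.
Shot 2−Shot 1: −143a + 283b = 23;  Shot 3−Shot 1: 18a + 82b = 23.
Solving gives a = 0.27485, b = 0.22015.
Unit vector along 195° is (sin 195°, cos 195°) = (-0.2588, -0.9659).
Slope in that direction = a·(-0.2588) + b·(-0.9659) = −0.28379.
Apparent dip = arctan|0.28379| = 15.8° (true dip is 19.4°, so apparent ≤ true as expected).

15.8°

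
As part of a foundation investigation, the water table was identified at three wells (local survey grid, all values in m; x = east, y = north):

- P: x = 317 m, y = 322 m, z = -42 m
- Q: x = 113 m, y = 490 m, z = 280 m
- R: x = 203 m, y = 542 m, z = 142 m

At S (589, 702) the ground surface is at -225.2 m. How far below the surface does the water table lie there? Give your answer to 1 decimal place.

Let the plane be z = a·x + b·y + c.
Q−P: −204a + 168b = 322;  R−P: −114a + 220b = 184.
Solving gives a = −1.55193, b = 0.03218.
Then c = -42 − a·317 − b·322 = 439.60.
At (589, 702): z_contact = −914.09 + 22.59 + 439.60 = -451.89 m.
Depth below ground = -225.2 − (-451.89) = 226.7 m.

226.7 m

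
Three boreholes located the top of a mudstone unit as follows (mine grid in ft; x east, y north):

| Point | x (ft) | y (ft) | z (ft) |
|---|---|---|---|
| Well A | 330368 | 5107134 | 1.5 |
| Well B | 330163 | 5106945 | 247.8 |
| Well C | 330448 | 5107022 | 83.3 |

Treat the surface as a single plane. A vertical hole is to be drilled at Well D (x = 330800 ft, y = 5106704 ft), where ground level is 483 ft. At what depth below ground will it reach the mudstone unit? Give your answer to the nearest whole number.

207 ft

Two edge vectors: Well A→Well B = (-205, -189, 246.3), Well A→Well C = (80, -112, 81.8).
Normal n = (Well A→Well B) × (Well A→Well C) = (12125.4, 36473, 38080).
So ∂z/∂x = −n_x/n_z = −0.31841912 and ∂z/∂y = −n_y/n_z = −0.95779937.
Intercept c from Well A: 1.5 + 105195.49 + 4891609.73 = 4996806.71.
At (330800, 5106704): z_contact = −105333.0 − 4891197.9 + 4996806.71 = 275.8 ft.
Depth below ground = 483 − 275.8 = 207 ft.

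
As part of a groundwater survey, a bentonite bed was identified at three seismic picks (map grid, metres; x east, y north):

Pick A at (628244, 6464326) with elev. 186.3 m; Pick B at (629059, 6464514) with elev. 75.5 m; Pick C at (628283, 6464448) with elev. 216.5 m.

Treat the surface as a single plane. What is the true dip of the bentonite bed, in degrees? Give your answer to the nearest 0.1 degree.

Two edge vectors: Pick A→Pick B = (815, 188, -110.8), Pick A→Pick C = (39, 122, 30.2).
Normal n = (Pick A→Pick B) × (Pick A→Pick C) = (19195.2, -28934.2, 92098).
So ∂z/∂x = −n_x/n_z = −0.20842 and ∂z/∂y = −n_y/n_z = 0.31417.
Gradient magnitude |∇z| = √(a² + b²) = √(0.04344 + 0.09870) = 0.37702.
True dip = arctan(0.37702) = 20.7°, dipping toward SSE (azimuth ≈ 146°).

20.7°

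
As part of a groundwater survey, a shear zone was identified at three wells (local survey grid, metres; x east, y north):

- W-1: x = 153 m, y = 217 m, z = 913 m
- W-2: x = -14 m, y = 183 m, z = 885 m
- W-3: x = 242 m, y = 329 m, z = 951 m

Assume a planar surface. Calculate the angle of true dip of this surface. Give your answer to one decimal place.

15.2°

Two edge vectors: W-1→W-2 = (-167, -34, -28), W-1→W-3 = (89, 112, 38).
Normal n = (W-1→W-2) × (W-1→W-3) = (1844, 3854, -15678).
So ∂z/∂x = −n_x/n_z = 0.11762 and ∂z/∂y = −n_y/n_z = 0.24582.
Gradient magnitude |∇z| = √(a² + b²) = √(0.01383 + 0.06043) = 0.27251.
True dip = arctan(0.27251) = 15.2°, dipping toward SSW (azimuth ≈ 206°).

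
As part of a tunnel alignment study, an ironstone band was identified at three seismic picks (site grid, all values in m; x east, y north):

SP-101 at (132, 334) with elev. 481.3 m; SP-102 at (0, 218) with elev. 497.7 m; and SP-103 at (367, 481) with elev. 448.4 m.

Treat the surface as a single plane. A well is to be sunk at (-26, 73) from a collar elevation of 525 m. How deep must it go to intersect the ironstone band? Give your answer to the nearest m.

32 m

Two edge vectors: SP-101→SP-102 = (-132, -116, 16.4), SP-101→SP-103 = (235, 147, -32.9).
Normal n = (SP-101→SP-102) × (SP-101→SP-103) = (1405.6, -488.8, 7856).
So ∂z/∂x = −n_x/n_z = −0.17892 and ∂z/∂y = −n_y/n_z = 0.06222.
Intercept c from SP-101: 481.3 + 23.62 − 20.78 = 484.14.
At (-26, 73): z_contact = 4.7 + 4.5 + 484.14 = 493.3 m.
Depth below ground = 525 − 493.3 = 32 m.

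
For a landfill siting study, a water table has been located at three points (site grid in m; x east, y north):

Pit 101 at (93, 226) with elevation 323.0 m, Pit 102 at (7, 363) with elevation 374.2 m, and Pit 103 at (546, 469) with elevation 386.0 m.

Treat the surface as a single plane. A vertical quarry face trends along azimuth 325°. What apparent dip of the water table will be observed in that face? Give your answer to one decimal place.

17.2°

Two edge vectors: Pit 101→Pit 102 = (-86, 137, 51.2), Pit 101→Pit 103 = (453, 243, 63).
Normal n = (Pit 101→Pit 102) × (Pit 101→Pit 103) = (-3810.6, 28611.6, -82959).
So ∂z/∂x = −n_x/n_z = −0.04593 and ∂z/∂y = −n_y/n_z = 0.34489.
Unit vector along 325° is (sin 325°, cos 325°) = (-0.5736, 0.8192).
Slope in that direction = a·(-0.5736) + b·(0.8192) = 0.30886.
Apparent dip = arctan|0.30886| = 17.2° (true dip is 19.2°, so apparent ≤ true as expected).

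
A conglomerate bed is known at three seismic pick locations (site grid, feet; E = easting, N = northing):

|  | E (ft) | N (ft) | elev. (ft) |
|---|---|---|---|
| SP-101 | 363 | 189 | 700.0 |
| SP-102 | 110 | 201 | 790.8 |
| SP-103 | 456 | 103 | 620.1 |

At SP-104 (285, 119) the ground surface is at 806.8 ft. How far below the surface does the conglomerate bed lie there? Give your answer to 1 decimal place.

Two edge vectors: SP-101→SP-102 = (-253, 12, 90.8), SP-101→SP-103 = (93, -86, -79.9).
Normal n = (SP-101→SP-102) × (SP-101→SP-103) = (6850, -11770.3, 20642).
So ∂z/∂E = −n_x/n_z = −0.33185 and ∂z/∂N = −n_y/n_z = 0.57021.
Intercept c from SP-101: 700 + 120.46 − 107.77 = 712.69.
At (285, 119): z_contact = −94.58 + 67.86 + 712.69 = 685.97 ft.
Depth below ground = 806.8 − 685.97 = 120.8 ft.

120.8 ft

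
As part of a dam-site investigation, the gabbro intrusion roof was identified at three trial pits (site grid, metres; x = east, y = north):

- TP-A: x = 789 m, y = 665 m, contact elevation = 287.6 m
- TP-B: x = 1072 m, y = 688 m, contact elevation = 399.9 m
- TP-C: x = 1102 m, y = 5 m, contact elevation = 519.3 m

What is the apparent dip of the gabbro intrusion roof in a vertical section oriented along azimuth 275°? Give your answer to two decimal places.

22.86°

Let the plane be z = a·x + b·y + c.
TP-B−TP-A: 283a + 23b = 112.3;  TP-C−TP-A: 313a − 660b = 231.7.
Solving gives a = 0.40957, b = −0.15683.
Unit vector along 275° is (sin 275°, cos 275°) = (-0.9962, 0.0872).
Slope in that direction = a·(-0.9962) + b·(0.0872) = −0.42168.
Apparent dip = arctan|0.42168| = 22.86° (true dip is 23.7°, so apparent ≤ true as expected).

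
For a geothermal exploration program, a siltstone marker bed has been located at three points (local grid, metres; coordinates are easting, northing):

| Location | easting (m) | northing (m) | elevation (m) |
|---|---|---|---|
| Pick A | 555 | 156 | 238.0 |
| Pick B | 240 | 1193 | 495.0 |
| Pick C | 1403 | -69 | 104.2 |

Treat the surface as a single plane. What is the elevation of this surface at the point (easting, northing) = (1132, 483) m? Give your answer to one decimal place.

251.3 m

Let the plane be z = a·easting + b·northing + c.
Pick B−Pick A: −315a + 1037b = 257;  Pick C−Pick A: 848a − 225b = −133.8.
Solving gives a = −0.100093, b = 0.217426.
Then c = 238 − a·555 − b·156 = 259.63.
At (1132, 483): z = −113.3 + 105.0 + 259.63 = 251.3 m.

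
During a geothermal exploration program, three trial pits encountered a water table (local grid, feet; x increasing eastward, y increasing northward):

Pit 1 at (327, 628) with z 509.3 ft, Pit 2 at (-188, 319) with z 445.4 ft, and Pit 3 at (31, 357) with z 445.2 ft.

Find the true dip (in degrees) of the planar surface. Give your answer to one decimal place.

16.6°

Let the plane be z = a·x + b·y + c.
Pit 2−Pit 1: −515a − 309b = −63.9;  Pit 3−Pit 1: −296a − 271b = −64.1.
Solving gives a = −0.05177, b = 0.29307.
Gradient magnitude |∇z| = √(a² + b²) = √(0.00268 + 0.08589) = 0.29761.
True dip = arctan(0.29761) = 16.6°, dipping toward S (azimuth ≈ 170°).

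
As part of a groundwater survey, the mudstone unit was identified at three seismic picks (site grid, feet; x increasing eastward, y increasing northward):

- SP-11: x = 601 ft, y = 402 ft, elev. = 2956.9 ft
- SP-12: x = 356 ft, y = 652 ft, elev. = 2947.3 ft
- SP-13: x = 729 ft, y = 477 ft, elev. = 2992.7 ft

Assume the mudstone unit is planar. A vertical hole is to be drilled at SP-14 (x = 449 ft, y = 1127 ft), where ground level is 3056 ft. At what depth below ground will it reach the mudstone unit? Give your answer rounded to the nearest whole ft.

20 ft

Two edge vectors: SP-11→SP-12 = (-245, 250, -9.6), SP-11→SP-13 = (128, 75, 35.8).
Normal n = (SP-11→SP-12) × (SP-11→SP-13) = (9670, 7542.2, -50375).
So ∂z/∂x = −n_x/n_z = 0.19196 and ∂z/∂y = −n_y/n_z = 0.14972.
Intercept c from SP-11: 2956.9 − 115.37 − 60.19 = 2781.34.
At (449, 1127): z_contact = 86.2 + 168.7 + 2781.34 = 3036.3 ft.
Depth below ground = 3056 − 3036.3 = 20 ft.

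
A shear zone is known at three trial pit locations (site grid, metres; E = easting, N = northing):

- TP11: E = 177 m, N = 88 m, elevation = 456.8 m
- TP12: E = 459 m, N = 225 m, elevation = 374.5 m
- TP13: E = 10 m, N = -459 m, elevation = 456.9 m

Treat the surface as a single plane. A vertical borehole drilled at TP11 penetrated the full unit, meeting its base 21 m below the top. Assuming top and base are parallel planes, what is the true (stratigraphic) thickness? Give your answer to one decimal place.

19.8 m

Two edge vectors: TP11→TP12 = (282, 137, -82.3), TP11→TP13 = (-167, -547, 0.1).
Normal n = (TP11→TP12) × (TP11→TP13) = (-45004.4, 13715.9, -131375).
So ∂z/∂E = −n_x/n_z = −0.34256 and ∂z/∂N = −n_y/n_z = 0.10440.
|∇z| = √(a²+b²) = 0.35812, so dip δ = arctan(0.35812) = 19.70°.
True thickness = vertical thickness × cos δ = 21 × cos 19.70° = 19.8 m.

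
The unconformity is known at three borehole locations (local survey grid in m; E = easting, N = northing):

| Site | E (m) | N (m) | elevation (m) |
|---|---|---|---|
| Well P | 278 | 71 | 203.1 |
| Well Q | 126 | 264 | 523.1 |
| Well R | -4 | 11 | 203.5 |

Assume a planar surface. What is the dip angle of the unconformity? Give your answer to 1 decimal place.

55.4°

Let the plane be z = a·E + b·N + c.
Well Q−Well P: −152a + 193b = 320;  Well R−Well P: −282a − 60b = 0.4.
Solving gives a = −0.30336, b = 1.41912.
Gradient magnitude |∇z| = √(a² + b²) = √(0.09203 + 2.01389) = 1.45118.
True dip = arctan(1.45118) = 55.4°, dipping toward SSE (azimuth ≈ 168°).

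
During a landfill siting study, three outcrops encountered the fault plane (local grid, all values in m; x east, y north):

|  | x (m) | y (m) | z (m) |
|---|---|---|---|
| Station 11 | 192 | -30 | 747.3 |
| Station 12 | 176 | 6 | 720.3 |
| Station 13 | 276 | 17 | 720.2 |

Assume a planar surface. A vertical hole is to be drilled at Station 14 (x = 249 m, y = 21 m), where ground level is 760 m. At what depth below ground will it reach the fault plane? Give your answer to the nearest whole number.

Two edge vectors: Station 11→Station 12 = (-16, 36, -27), Station 11→Station 13 = (84, 47, -27.1).
Normal n = (Station 11→Station 12) × (Station 11→Station 13) = (293.4, -2701.6, -3776).
So ∂z/∂x = −n_x/n_z = 0.07770 and ∂z/∂y = −n_y/n_z = −0.71547.
Intercept c from Station 11: 747.3 − 14.92 − 21.46 = 710.92.
At (249, 21): z_contact = 19.3 − 15.0 + 710.92 = 715.2 m.
Depth below ground = 760 − 715.2 = 45 m.

45 m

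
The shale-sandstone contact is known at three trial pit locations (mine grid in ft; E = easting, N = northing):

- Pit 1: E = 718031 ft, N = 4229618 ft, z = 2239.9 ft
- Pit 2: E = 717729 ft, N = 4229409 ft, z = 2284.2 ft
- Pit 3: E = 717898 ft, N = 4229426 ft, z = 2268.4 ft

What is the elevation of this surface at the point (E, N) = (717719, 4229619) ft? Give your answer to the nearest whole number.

Two edge vectors: Pit 1→Pit 2 = (-302, -209, 44.3), Pit 1→Pit 3 = (-133, -192, 28.5).
Normal n = (Pit 1→Pit 2) × (Pit 1→Pit 3) = (2549.1, 2715.1, 30187).
So ∂z/∂E = −n_x/n_z = −0.08444363 and ∂z/∂N = −n_y/n_z = −0.08994269.
Intercept c from Pit 1: 2239.9 + 60633.15 + 380423.22 = 443296.27.
At (717719, 4229619): z = −60606.8 − 380423.3 + 443296.27 = 2266.2 ft.

2266 ft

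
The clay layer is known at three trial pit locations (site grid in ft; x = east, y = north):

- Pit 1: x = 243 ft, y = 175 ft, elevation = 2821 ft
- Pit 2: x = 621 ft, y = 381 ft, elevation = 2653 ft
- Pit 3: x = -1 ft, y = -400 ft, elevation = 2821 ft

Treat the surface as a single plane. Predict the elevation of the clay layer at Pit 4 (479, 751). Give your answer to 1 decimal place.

Two edge vectors: Pit 1→Pit 2 = (378, 206, -168), Pit 1→Pit 3 = (-244, -575, 0).
Normal n = (Pit 1→Pit 2) × (Pit 1→Pit 3) = (-96600, 40992, -167086).
So ∂z/∂x = −n_x/n_z = −0.57815 and ∂z/∂y = −n_y/n_z = 0.24533.
Intercept c from Pit 1: 2821 + 140.49 − 42.93 = 2918.56.
At (479, 751): z = −276.9 + 184.2 + 2918.56 = 2825.9 ft.

2825.9 ft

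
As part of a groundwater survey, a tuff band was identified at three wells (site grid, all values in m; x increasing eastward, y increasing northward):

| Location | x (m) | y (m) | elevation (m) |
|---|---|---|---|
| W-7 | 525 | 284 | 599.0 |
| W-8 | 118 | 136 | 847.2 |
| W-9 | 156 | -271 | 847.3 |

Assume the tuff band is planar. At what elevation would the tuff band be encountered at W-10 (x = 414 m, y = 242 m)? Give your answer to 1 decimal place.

Let the plane be z = a·x + b·y + c.
W-8−W-7: −407a − 148b = 248.2;  W-9−W-7: −369a − 555b = 248.3.
Solving gives a = −0.58972, b = −0.05531.
Then c = 599 − a·525 − b·284 = 924.31.
At (414, 242): z = −244.1 − 13.4 + 924.31 = 666.8 m.

666.8 m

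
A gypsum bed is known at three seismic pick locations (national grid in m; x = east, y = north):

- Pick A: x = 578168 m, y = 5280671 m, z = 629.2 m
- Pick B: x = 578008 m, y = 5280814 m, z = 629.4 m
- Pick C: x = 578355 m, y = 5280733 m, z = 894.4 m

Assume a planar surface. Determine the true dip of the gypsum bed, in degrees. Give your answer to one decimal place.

Let the plane be z = a·x + b·y + c.
Pick B−Pick A: −160a + 143b = 0.2;  Pick C−Pick A: 187a + 62b = 265.2.
Solving gives a = 1.03410, b = 1.15844.
Gradient magnitude |∇z| = √(a² + b²) = √(1.06937 + 1.34197) = 1.55285.
True dip = arctan(1.55285) = 57.2°, dipping toward SW (azimuth ≈ 222°).

57.2°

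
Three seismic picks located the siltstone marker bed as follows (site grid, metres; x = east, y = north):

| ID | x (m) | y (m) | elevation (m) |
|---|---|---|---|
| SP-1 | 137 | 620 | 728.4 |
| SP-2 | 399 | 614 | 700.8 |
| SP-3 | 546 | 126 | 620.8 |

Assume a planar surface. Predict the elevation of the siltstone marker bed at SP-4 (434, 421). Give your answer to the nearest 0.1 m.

671.5 m

Two edge vectors: SP-1→SP-2 = (262, -6, -27.6), SP-1→SP-3 = (409, -494, -107.6).
Normal n = (SP-1→SP-2) × (SP-1→SP-3) = (-12988.8, 16902.8, -126974).
So ∂z/∂x = −n_x/n_z = −0.10229 and ∂z/∂y = −n_y/n_z = 0.13312.
Intercept c from SP-1: 728.4 + 14.01 − 82.53 = 659.88.
At (434, 421): z = −44.4 + 56.0 + 659.88 = 671.5 m.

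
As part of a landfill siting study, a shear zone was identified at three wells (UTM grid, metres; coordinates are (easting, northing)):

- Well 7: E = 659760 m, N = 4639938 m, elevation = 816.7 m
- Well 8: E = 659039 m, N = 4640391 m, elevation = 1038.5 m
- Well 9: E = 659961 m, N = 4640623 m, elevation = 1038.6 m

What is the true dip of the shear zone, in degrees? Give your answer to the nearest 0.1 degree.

Let the plane be z = a·E + b·N + c.
Well 8−Well 7: −721a + 453b = 221.8;  Well 9−Well 7: 201a + 685b = 221.9.
Solving gives a = −0.08789, b = 0.34973.
Gradient magnitude |∇z| = √(a² + b²) = √(0.00773 + 0.12231) = 0.36061.
True dip = arctan(0.36061) = 19.8°, dipping toward SSE (azimuth ≈ 166°).

19.8°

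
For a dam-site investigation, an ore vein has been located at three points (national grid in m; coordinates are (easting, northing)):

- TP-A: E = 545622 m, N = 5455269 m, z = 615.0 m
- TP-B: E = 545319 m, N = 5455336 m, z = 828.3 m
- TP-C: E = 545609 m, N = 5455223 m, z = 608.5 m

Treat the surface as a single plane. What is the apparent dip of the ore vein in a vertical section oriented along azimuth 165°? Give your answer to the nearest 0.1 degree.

Two edge vectors: TP-A→TP-B = (-303, 67, 213.3), TP-A→TP-C = (-13, -46, -6.5).
Normal n = (TP-A→TP-B) × (TP-A→TP-C) = (9376.3, -4742.4, 14809).
So ∂z/∂E = −n_x/n_z = −0.63315 and ∂z/∂N = −n_y/n_z = 0.32024.
Unit vector along 165° is (sin 165°, cos 165°) = (0.2588, -0.9659).
Slope in that direction = a·(0.2588) + b·(-0.9659) = −0.47320.
Apparent dip = arctan|0.47320| = 25.3° (true dip is 35.4°, so apparent ≤ true as expected).

25.3°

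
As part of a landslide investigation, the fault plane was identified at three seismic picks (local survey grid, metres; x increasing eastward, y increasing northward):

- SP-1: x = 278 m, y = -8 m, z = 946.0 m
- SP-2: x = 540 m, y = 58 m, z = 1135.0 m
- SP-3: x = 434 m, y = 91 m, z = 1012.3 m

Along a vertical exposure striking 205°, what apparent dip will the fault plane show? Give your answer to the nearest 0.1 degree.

17.5°

Let the plane be z = a·x + b·y + c.
SP-2−SP-1: 262a + 66b = 189;  SP-3−SP-1: 156a + 99b = 66.3.
Solving gives a = 0.91646, b = −0.77442.
Unit vector along 205° is (sin 205°, cos 205°) = (-0.4226, -0.9063).
Slope in that direction = a·(-0.4226) + b·(-0.9063) = 0.31455.
Apparent dip = arctan|0.31455| = 17.5° (true dip is 50.2°, so apparent ≤ true as expected).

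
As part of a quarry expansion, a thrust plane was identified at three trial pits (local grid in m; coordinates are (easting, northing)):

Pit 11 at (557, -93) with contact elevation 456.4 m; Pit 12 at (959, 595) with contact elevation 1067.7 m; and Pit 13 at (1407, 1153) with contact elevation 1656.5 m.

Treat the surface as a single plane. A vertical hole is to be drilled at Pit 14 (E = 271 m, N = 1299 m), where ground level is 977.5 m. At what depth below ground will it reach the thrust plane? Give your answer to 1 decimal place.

Let the plane be z = a·E + b·N + c.
Pit 12−Pit 11: 402a + 688b = 611.3;  Pit 13−Pit 11: 850a + 1246b = 1200.1.
Solving gives a = 0.762609, b = 0.442923.
Then c = 456.4 − a·557 − b·-93 = 72.82.
At (271, 1299): z_contact = 206.67 + 575.36 + 72.82 = 854.84 m.
Depth below ground = 977.5 − 854.84 = 122.7 m.

122.7 m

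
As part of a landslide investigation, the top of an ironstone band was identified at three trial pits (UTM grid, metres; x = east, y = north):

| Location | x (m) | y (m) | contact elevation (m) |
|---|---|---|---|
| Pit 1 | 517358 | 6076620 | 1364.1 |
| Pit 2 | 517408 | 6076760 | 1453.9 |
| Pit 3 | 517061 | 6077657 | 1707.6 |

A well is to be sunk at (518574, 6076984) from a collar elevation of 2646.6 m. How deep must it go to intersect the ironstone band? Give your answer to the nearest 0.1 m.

Two edge vectors: Pit 1→Pit 2 = (50, 140, 89.8), Pit 1→Pit 3 = (-297, 1037, 343.5).
Normal n = (Pit 1→Pit 2) × (Pit 1→Pit 3) = (-45032.6, -43845.6, 93430).
So ∂z/∂x = −n_x/n_z = 0.481992936 and ∂z/∂y = −n_y/n_z = 0.469288237.
Intercept c from Pit 1: 1364.1 − 249362.90 − 2851686.29 = −3099685.09.
At (518574, 6076984): z_contact = 249949.00 + 2851857.11 − 3099685.09 = 2121.02 m.
Depth below ground = 2646.6 − 2121.02 = 525.6 m.

525.6 m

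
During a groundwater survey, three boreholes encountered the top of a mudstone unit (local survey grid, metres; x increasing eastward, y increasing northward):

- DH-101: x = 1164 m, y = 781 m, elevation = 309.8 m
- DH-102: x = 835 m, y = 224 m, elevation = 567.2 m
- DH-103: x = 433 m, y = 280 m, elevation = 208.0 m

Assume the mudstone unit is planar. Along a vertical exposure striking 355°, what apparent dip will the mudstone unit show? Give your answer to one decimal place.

Let the plane be z = a·x + b·y + c.
DH-102−DH-101: −329a − 557b = 257.4;  DH-103−DH-101: −731a − 501b = −101.8.
Solving gives a = 0.76612, b = −0.91464.
Unit vector along 355° is (sin 355°, cos 355°) = (-0.0872, 0.9962).
Slope in that direction = a·(-0.0872) + b·(0.9962) = −0.97793.
Apparent dip = arctan|0.97793| = 44.4° (true dip is 50.0°, so apparent ≤ true as expected).

44.4°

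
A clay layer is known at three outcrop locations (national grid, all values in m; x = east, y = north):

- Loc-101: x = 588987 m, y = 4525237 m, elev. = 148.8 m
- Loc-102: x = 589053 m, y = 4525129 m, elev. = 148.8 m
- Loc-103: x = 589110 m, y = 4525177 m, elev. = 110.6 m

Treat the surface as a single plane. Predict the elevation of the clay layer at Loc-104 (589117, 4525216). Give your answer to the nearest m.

Two edge vectors: Loc-101→Loc-102 = (66, -108, 0), Loc-101→Loc-103 = (123, -60, -38.2).
Normal n = (Loc-101→Loc-102) × (Loc-101→Loc-103) = (4125.6, 2521.2, 9324).
So ∂z/∂x = −n_x/n_z = −0.44247104 and ∂z/∂y = −n_y/n_z = −0.27039897.
Intercept c from Loc-101: 148.8 + 260609.69 + 1223619.43 = 1484377.92.
At (589117, 4525216): z = −260667.2 − 1223613.7 + 1484377.92 = 97.0 m.

97 m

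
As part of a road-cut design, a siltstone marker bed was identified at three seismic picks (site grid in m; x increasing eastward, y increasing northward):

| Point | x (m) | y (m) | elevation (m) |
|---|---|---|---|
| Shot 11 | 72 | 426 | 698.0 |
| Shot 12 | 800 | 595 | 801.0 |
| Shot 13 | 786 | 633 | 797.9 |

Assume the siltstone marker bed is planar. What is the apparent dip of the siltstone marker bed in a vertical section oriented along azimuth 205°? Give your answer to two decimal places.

2.17°

Two edge vectors: Shot 11→Shot 12 = (728, 169, 103), Shot 11→Shot 13 = (714, 207, 99.9).
Normal n = (Shot 11→Shot 12) × (Shot 11→Shot 13) = (-4437.9, 814.8, 30030).
So ∂z/∂x = −n_x/n_z = 0.14778 and ∂z/∂y = −n_y/n_z = −0.02713.
Unit vector along 205° is (sin 205°, cos 205°) = (-0.4226, -0.9063).
Slope in that direction = a·(-0.4226) + b·(-0.9063) = −0.03786.
Apparent dip = arctan|0.03786| = 2.17° (true dip is 8.5°, so apparent ≤ true as expected).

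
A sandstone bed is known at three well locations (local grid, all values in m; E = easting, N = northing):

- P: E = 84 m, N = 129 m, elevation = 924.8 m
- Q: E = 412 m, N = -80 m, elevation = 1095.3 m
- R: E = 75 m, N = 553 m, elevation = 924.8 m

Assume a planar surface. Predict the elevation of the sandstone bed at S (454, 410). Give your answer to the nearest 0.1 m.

1122.9 m

Let the plane be z = a·E + b·N + c.
Q−P: 328a − 209b = 170.5;  R−P: −9a + 424b = 0.
Solving gives a = 0.52694, b = 0.01119.
Then c = 924.8 − a·84 − b·129 = 879.09.
At (454, 410): z = 239.2 + 4.6 + 879.09 = 1122.9 m.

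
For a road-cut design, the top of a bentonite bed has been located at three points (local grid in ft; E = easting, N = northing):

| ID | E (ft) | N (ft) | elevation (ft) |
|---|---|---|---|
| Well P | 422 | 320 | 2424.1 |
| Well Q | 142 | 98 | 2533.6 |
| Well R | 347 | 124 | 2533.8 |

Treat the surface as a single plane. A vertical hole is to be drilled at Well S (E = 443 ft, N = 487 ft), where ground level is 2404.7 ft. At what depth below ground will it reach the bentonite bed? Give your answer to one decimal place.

Let the plane be z = a·E + b·N + c.
Well Q−Well P: −280a − 222b = 109.5;  Well R−Well P: −75a − 196b = 109.7.
Solving gives a = 0.07563, b = −0.58863.
Then c = 2424.1 − a·422 − b·320 = 2580.55.
At (443, 487): z_contact = 33.50 − 286.67 + 2580.55 = 2327.39 ft.
Depth below ground = 2404.7 − 2327.39 = 77.3 ft.

77.3 ft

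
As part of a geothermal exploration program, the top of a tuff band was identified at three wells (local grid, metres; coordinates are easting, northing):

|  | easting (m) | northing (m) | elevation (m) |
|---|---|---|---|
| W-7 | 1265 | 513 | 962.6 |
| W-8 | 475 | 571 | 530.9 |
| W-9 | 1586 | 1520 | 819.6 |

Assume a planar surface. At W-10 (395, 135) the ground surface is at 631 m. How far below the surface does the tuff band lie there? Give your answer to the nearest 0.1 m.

7.3 m

Two edge vectors: W-7→W-8 = (-790, 58, -431.7), W-7→W-9 = (321, 1007, -143).
Normal n = (W-7→W-8) × (W-7→W-9) = (426427.9, -251545.7, -814148).
So ∂z/∂easting = −n_x/n_z = 0.523772 and ∂z/∂northing = −n_y/n_z = −0.308968.
Intercept c from W-7: 962.6 − 662.57 + 158.50 = 458.53.
At (395, 135): z_contact = 206.89 − 41.71 + 458.53 = 623.71 m.
Depth below ground = 631 − 623.71 = 7.3 m.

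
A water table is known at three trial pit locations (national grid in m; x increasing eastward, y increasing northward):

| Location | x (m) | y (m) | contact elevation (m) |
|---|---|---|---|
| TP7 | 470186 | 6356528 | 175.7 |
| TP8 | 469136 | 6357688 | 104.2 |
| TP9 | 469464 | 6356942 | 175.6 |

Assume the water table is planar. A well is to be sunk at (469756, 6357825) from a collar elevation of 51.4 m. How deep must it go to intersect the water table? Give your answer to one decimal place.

Two edge vectors: TP7→TP8 = (-1050, 1160, -71.5), TP7→TP9 = (-722, 414, -0.1).
Normal n = (TP7→TP8) × (TP7→TP9) = (29485, 51518, 402820).
So ∂z/∂x = −n_x/n_z = −0.073196465 and ∂z/∂y = −n_y/n_z = −0.127893352.
Intercept c from TP7: 175.7 + 34415.95 + 812957.67 = 847549.33.
At (469756, 6357825): z_contact = −34384.48 − 813123.55 + 847549.33 = 41.30 m.
Depth below ground = 51.4 − 41.30 = 10.1 m.

10.1 m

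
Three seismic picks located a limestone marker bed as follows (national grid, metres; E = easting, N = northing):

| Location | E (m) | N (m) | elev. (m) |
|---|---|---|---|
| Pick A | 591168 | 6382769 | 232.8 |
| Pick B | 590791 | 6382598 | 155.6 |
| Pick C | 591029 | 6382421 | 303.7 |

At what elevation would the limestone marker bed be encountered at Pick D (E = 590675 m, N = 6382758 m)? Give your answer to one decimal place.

Two edge vectors: Pick A→Pick B = (-377, -171, -77.2), Pick A→Pick C = (-139, -348, 70.9).
Normal n = (Pick A→Pick B) × (Pick A→Pick C) = (-38989.5, 37460.1, 107427).
So ∂z/∂E = −n_x/n_z = 0.362939484 and ∂z/∂N = −n_y/n_z = −0.348702840.
Intercept c from Pick A: 232.8 − 214558.21 + 2225689.68 = 2011364.27.
At (590675, 6382758): z = 214379.3 − 2225685.8 + 2011364.27 = 57.7 m.

57.7 m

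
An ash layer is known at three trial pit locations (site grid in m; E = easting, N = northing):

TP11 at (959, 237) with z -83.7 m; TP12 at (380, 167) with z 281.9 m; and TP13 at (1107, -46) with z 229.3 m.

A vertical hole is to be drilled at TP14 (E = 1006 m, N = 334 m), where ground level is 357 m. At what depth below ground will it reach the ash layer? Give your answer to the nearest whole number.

Let the plane be z = a·E + b·N + c.
TP12−TP11: −579a − 70b = 365.6;  TP13−TP11: 148a − 283b = 313.
Solving gives a = −0.46812, b = −1.35082.
Then c = -83.7 − a·959 − b·237 = 685.37.
At (1006, 334): z_contact = −470.9 − 451.2 + 685.37 = -236.7 m.
Depth below ground = 357 − (-236.7) = 594 m.

594 m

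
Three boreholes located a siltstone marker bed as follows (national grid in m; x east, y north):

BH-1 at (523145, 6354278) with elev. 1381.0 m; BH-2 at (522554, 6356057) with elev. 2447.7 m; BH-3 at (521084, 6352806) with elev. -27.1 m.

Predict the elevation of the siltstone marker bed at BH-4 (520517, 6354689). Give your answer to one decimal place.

1114.0 m

Two edge vectors: BH-1→BH-2 = (-591, 1779, 1066.7), BH-1→BH-3 = (-2061, -1472, -1408.1).
Normal n = (BH-1→BH-2) × (BH-1→BH-3) = (-934827.5, -3030655.8, 4536471).
So ∂z/∂x = −n_x/n_z = 0.206069321 and ∂z/∂y = −n_y/n_z = 0.668064626.
Intercept c from BH-1: 1381 − 107804.14 − 4245068.35 = −4351491.49.
At (520517, 6354689): z = 107262.6 + 4245342.9 − 4351491.49 = 1114.0 m.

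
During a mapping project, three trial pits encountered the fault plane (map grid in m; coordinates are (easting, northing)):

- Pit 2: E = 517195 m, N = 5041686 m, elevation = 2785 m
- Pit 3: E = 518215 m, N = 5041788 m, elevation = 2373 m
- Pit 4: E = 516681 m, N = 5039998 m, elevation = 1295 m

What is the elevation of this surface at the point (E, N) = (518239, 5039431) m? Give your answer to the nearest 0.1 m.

Let the plane be z = a·E + b·N + c.
Pit 3−Pit 2: 1020a + 102b = −412;  Pit 4−Pit 2: −514a − 1688b = −1490.
Solving gives a = −0.507649766, b = 1.037281979.
Then c = 2785 − a·517195 − b·5041686 = −4964311.11.
At (518239, 5039431): z = −263083.9 + 5227311.0 − 4964311.11 = -84.1 m.

-84.1 m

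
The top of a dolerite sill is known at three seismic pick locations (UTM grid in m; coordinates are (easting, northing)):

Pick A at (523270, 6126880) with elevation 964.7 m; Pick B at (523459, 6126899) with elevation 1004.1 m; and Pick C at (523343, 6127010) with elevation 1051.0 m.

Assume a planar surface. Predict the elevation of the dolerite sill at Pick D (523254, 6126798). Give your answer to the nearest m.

915 m

Let the plane be z = a·E + b·N + c.
Pick B−Pick A: 189a + 19b = 39.4;  Pick C−Pick A: 73a + 130b = 86.3.
Solving gives a = 0.15020921, b = 0.57949791.
Then c = 964.7 − a·523270 − b·6126880 = −3628149.41.
At (523254, 6126798): z = 78597.6 + 3550466.6 − 3628149.41 = 914.8 m.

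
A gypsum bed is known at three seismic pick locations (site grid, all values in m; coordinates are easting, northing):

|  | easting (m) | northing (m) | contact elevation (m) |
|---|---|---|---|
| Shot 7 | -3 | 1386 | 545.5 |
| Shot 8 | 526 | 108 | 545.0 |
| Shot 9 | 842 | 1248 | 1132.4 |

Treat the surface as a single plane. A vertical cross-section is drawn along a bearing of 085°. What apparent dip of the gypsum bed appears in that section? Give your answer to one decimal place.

Two edge vectors: Shot 7→Shot 8 = (529, -1278, -0.5), Shot 7→Shot 9 = (845, -138, 586.9).
Normal n = (Shot 7→Shot 8) × (Shot 7→Shot 9) = (-750127.2, -310892.6, 1006908).
So ∂z/∂easting = −n_x/n_z = 0.74498 and ∂z/∂northing = −n_y/n_z = 0.30876.
Unit vector along 085° is (sin 85°, cos 85°) = (0.9962, 0.0872).
Slope in that direction = a·(0.9962) + b·(0.0872) = 0.76906.
Apparent dip = arctan|0.76906| = 37.6° (true dip is 38.9°, so apparent ≤ true as expected).

37.6°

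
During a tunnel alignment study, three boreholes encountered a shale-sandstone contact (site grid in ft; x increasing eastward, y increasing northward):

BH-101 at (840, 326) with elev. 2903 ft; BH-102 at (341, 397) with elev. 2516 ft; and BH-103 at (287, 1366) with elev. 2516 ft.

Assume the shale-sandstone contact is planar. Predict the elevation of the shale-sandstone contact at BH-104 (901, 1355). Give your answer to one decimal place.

Two edge vectors: BH-101→BH-102 = (-499, 71, -387), BH-101→BH-103 = (-553, 1040, -387).
Normal n = (BH-101→BH-102) × (BH-101→BH-103) = (375003, 20898, -479697).
So ∂z/∂x = −n_x/n_z = 0.781750 and ∂z/∂y = −n_y/n_z = 0.043565.
Intercept c from BH-101: 2903 − 656.67 − 14.20 = 2232.13.
At (901, 1355): z = 704.4 + 59.0 + 2232.13 = 2995.5 ft.

2995.5 ft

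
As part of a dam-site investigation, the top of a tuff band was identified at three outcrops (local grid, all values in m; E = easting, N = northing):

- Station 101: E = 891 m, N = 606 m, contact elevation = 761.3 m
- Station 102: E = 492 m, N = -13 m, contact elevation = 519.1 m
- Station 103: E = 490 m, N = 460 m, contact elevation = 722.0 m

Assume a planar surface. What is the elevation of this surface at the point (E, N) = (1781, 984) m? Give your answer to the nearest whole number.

Let the plane be z = a·E + b·N + c.
Station 102−Station 101: −399a − 619b = −242.2;  Station 103−Station 101: −401a − 146b = −39.3.
Solving gives a = −0.05809, b = 0.42872.
Then c = 761.3 − a·891 − b·606 = 553.25.
At (1781, 984): z = −103.5 + 421.9 + 553.25 = 871.7 m.

872 m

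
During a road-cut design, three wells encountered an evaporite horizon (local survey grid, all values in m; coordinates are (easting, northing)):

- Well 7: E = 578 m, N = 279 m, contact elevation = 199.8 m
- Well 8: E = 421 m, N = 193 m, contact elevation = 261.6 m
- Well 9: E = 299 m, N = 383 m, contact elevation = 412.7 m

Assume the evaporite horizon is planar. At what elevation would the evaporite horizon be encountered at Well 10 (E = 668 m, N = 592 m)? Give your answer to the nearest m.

Let the plane be z = a·E + b·N + c.
Well 8−Well 7: −157a − 86b = 61.8;  Well 9−Well 7: −279a + 104b = 212.9.
Solving gives a = −0.61348, b = 0.40135.
Then c = 199.8 − a·578 − b·279 = 442.41.
At (668, 592): z = −409.8 + 237.6 + 442.41 = 270.2 m.

270 m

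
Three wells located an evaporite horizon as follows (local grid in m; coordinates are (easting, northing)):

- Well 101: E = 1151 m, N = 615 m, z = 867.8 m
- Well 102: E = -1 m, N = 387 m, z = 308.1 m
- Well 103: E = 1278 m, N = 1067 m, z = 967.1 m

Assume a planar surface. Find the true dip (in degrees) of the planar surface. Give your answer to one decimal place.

25.5°

Two edge vectors: Well 101→Well 102 = (-1152, -228, -559.7), Well 101→Well 103 = (127, 452, 99.3).
Normal n = (Well 101→Well 102) × (Well 101→Well 103) = (230344, 43311.7, -491748).
So ∂z/∂E = −n_x/n_z = 0.46842 and ∂z/∂N = −n_y/n_z = 0.08808.
Gradient magnitude |∇z| = √(a² + b²) = √(0.21942 + 0.00776) = 0.47663.
True dip = arctan(0.47663) = 25.5°, dipping toward W (azimuth ≈ 259°).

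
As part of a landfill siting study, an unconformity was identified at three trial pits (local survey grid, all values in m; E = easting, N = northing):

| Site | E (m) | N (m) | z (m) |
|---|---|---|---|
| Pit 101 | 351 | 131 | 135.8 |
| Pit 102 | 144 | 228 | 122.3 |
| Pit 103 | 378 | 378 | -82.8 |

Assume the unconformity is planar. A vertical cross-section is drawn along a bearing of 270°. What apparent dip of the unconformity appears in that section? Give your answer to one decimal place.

Let the plane be z = a·E + b·N + c.
Pit 102−Pit 101: −207a + 97b = −13.5;  Pit 103−Pit 101: 27a + 247b = −218.6.
Solving gives a = −0.33247, b = −0.84868.
Unit vector along 270° is (sin 270°, cos 270°) = (-1.0000, -0.0000).
Slope in that direction = a·(-1.0000) + b·(-0.0000) = 0.33247.
Apparent dip = arctan|0.33247| = 18.4° (true dip is 42.3°, so apparent ≤ true as expected).

18.4°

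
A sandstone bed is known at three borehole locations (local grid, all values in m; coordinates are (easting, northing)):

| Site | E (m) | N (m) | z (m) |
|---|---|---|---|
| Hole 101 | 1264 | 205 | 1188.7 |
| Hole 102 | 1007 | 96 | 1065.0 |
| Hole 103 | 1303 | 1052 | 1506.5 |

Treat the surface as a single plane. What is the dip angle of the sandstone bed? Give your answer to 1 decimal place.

26.0°

Two edge vectors: Hole 101→Hole 102 = (-257, -109, -123.7), Hole 101→Hole 103 = (39, 847, 317.8).
Normal n = (Hole 101→Hole 102) × (Hole 101→Hole 103) = (70133.7, 76850.3, -213428).
So ∂z/∂E = −n_x/n_z = 0.32861 and ∂z/∂N = −n_y/n_z = 0.36008.
Gradient magnitude |∇z| = √(a² + b²) = √(0.10798 + 0.12965) = 0.48748.
True dip = arctan(0.48748) = 26.0°, dipping toward SW (azimuth ≈ 222°).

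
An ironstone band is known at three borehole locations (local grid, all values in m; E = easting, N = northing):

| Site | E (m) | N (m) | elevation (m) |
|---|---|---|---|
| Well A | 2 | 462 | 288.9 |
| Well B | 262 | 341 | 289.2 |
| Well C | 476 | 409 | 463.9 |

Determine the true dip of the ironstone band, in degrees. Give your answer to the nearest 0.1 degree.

Two edge vectors: Well A→Well B = (260, -121, 0.3), Well A→Well C = (474, -53, 175).
Normal n = (Well A→Well B) × (Well A→Well C) = (-21159.1, -45357.8, 43574).
So ∂z/∂E = −n_x/n_z = 0.48559 and ∂z/∂N = −n_y/n_z = 1.04094.
Gradient magnitude |∇z| = √(a² + b²) = √(0.23580 + 1.08355) = 1.14863.
True dip = arctan(1.14863) = 49.0°, dipping toward SSW (azimuth ≈ 205°).

49.0°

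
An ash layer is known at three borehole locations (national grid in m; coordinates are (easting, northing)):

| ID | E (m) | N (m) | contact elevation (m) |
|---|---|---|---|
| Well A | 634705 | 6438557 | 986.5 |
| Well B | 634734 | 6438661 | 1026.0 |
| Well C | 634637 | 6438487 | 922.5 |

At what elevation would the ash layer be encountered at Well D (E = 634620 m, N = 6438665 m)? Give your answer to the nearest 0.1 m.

Let the plane be z = a·E + b·N + c.
Well B−Well A: 29a + 104b = 39.5;  Well C−Well A: −68a − 70b = −64.
Solving gives a = 0.771717572, b = 0.164617215.
Then c = 986.5 − a·634705 − b·6438557 = −1548723.83.
At (634620, 6438665): z = 489747.4 + 1059915.1 − 1548723.83 = 938.7 m.

938.7 m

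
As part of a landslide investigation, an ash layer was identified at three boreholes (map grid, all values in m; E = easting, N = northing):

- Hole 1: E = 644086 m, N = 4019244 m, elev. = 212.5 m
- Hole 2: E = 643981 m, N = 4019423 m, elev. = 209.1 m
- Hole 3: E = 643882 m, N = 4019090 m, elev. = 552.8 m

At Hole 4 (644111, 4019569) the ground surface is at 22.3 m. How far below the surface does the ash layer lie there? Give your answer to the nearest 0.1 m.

63.1 m

Let the plane be z = a·E + b·N + c.
Hole 2−Hole 1: −105a + 179b = −3.4;  Hole 3−Hole 1: −204a − 154b = 340.3.
Solving gives a = −1.146226702, b = −0.691362032.
Then c = 212.5 − a·644086 − b·4019244 = 3517233.77.
At (644111, 4019569): z_contact = −738297.23 − 2778977.39 + 3517233.77 = -40.85 m.
Depth below ground = 22.3 − (-40.85) = 63.1 m.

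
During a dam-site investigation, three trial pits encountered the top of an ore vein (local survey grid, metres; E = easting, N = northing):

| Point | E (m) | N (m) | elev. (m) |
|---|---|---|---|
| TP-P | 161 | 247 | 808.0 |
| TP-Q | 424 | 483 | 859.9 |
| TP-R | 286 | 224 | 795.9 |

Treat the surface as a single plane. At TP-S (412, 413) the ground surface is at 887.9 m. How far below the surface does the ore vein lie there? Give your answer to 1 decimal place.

Two edge vectors: TP-P→TP-Q = (263, 236, 51.9), TP-P→TP-R = (125, -23, -12.1).
Normal n = (TP-P→TP-Q) × (TP-P→TP-R) = (-1661.9, 9669.8, -35549).
So ∂z/∂E = −n_x/n_z = −0.04675 and ∂z/∂N = −n_y/n_z = 0.27201.
Intercept c from TP-P: 808 + 7.53 − 67.19 = 748.34.
At (412, 413): z_contact = −19.26 + 112.34 + 748.34 = 841.42 m.
Depth below ground = 887.9 − 841.42 = 46.5 m.

46.5 m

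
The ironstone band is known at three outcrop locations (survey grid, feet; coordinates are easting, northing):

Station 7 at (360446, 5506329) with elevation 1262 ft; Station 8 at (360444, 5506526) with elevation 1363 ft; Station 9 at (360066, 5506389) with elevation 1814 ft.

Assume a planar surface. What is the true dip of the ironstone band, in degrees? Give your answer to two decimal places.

55.62°

Two edge vectors: Station 7→Station 8 = (-2, 197, 101), Station 7→Station 9 = (-380, 60, 552).
Normal n = (Station 7→Station 8) × (Station 7→Station 9) = (102684, -37276, 74740).
So ∂z/∂easting = −n_x/n_z = −1.37388 and ∂z/∂northing = −n_y/n_z = 0.49874.
Gradient magnitude |∇z| = √(a² + b²) = √(1.88755 + 0.24874) = 1.46161.
True dip = arctan(1.46161) = 55.62°, dipping toward ESE (azimuth ≈ 110°).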